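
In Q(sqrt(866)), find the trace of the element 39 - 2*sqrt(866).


Tr(a + b*sqrt(d)) = (a + b*sqrt(d)) + (a - b*sqrt(d)) = 2a
= 2 * (39)
= 78

78


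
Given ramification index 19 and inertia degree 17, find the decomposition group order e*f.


|D_P| = e * f
= 19 * 17
= 323

323


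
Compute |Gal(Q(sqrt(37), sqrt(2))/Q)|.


The 2 square roots of distinct primes are multiplicatively independent over Q,
so [K:Q] = 2^2 and Gal(K/Q) is isomorphic to (Z/2Z)^2.
|Gal| = 2^2 = 4

4


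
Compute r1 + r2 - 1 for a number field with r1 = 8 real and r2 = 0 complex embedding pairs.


By Dirichlet's unit theorem:
rank = r1 + r2 - 1
= 8 + 0 - 1
= 7

7


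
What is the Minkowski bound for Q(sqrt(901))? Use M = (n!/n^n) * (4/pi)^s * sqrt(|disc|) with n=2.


d = 901, d mod 4 = 1, so disc(K) = d = 901; |disc(K)| = 901
Real quadratic field, so n = 2, s = r2 = 0, r1 = 2
M = (n!/n^n) * (4/pi)^s * sqrt(|disc(K)|) = (2!/2^2) * (4/pi)^0 * sqrt(901)
= 0.5 * 1.000000 * 30.016662
= 15.0083

15.0083


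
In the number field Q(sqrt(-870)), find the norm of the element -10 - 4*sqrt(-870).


N(a + b*sqrt(d)) = a^2 - d*b^2
= (-10)^2 - (-870)*(-4)^2
= 100 + 13920
= 14020

14020


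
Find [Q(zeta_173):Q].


The degree equals Euler's totient phi(173).
173 = 173
phi(173) = 172

172


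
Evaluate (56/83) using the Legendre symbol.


p = 83 is prime, so compute (56/83) with the reciprocity algorithm (Jacobi-symbol steps: pull out 2s via (2/n), flip via reciprocity, reduce):
  pull out 2: (2/83) = -1  (since 83 mod 8 = 3)
  pull out 2: (2/83) = -1  (since 83 mod 8 = 3)
  pull out 2: (2/83) = -1  (since 83 mod 8 = 3)
  reciprocity: (7/83) -> -(83/7)
  reduce: (6/7)
  pull out 2: (2/7) = +1  (since 7 mod 8 = 7)
  reciprocity: (3/7) -> -(7/3)
  reduce: (1/3)
  (1/3) = 1
Product of signs = -1
(56/83) = -1

-1


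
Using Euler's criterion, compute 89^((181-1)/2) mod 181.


p = 181 is prime and the exponent is (p-1)/2 = 90, so by Euler's criterion 89^90 = (89/181) = +1 or -1 mod 181.
Compute by square-and-multiply:
  90 = 64 + 16 + 8 + 2 (binary 1011010)
  Repeated squaring mod 181: 89^1 = 89, 89^2 = 138, 89^4 = 39, 89^8 = 73, 89^16 = 80, 89^32 = 65, 89^64 = 62
  89^90 = 89^64 * 89^16 * 89^8 * 89^2 = 62 * 80 * 73 * 138 mod 181
    62 * 80 = 4960 = 73 mod 181
    73 * 73 = 5329 = 80 mod 181
    80 * 138 = 11040 = 180 mod 181
  89^90 = 180 mod 181
Result 180 = p - 1 = -1 mod 181: 89 is a quadratic non-residue mod 181. As a residue in [0, p-1] the value is 180.
89^90 mod 181 = 180

180


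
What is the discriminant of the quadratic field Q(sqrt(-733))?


For K = Q(sqrt(d)) with d squarefree: disc(K) = d if d = 1 mod 4, and disc(K) = 4d if d = 2 or 3 mod 4.
Here d = -733, and d mod 4 = 3.
d = 3 mod 4, not 1 (O_K = Z[sqrt(d)]), so disc(K) = 4d = 4 * (-733) = -2932

-2932


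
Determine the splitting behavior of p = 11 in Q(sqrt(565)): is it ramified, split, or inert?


K = Q(sqrt(565)). Since d mod 4 = 1, disc(K) = 565.
Check p | disc: 565 mod 11 = 4.
p does not divide disc. Compute Legendre symbol (d/p):
4^((11-1)/2) mod 11 = 1
(d/p) = 1, so p splits: (p) = P*P' with e=1, f=1, g=2.
Therefore p is split.

split


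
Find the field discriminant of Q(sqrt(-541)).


For K = Q(sqrt(d)) with d squarefree: disc(K) = d if d = 1 mod 4, and disc(K) = 4d if d = 2 or 3 mod 4.
Here d = -541, and d mod 4 = 3.
d = 3 mod 4, not 1 (O_K = Z[sqrt(d)]), so disc(K) = 4d = 4 * (-541) = -2164

-2164


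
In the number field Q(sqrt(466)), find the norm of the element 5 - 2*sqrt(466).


N(a + b*sqrt(d)) = a^2 - d*b^2
= (5)^2 - (466)*(-2)^2
= 25 - 1864
= -1839

-1839


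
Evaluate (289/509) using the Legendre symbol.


p = 509 is prime, so compute (289/509) with the reciprocity algorithm (Jacobi-symbol steps: pull out 2s via (2/n), flip via reciprocity, reduce):
  reciprocity: (289/509) -> +(509/289)
  reduce: (220/289)
  pull out 2: (2/289) = +1  (since 289 mod 8 = 1)
  pull out 2: (2/289) = +1  (since 289 mod 8 = 1)
  reciprocity: (55/289) -> +(289/55)
  reduce: (14/55)
  pull out 2: (2/55) = +1  (since 55 mod 8 = 7)
  reciprocity: (7/55) -> -(55/7)
  reduce: (6/7)
  pull out 2: (2/7) = +1  (since 7 mod 8 = 7)
  reciprocity: (3/7) -> -(7/3)
  reduce: (1/3)
  (1/3) = 1
Product of signs = 1
(289/509) = 1

1


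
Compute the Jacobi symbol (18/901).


Compute (18/901) via quadratic reciprocity:
  pull out 2: (2/901) = -1  (since 901 mod 8 = 5)
  reciprocity: (9/901) -> +(901/9)
  reduce: (1/9)
  (1/9) = 1
Product of signs = -1

-1


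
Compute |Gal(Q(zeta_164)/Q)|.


|Gal(Q(zeta_164)/Q)| = phi(164)
= 80

80


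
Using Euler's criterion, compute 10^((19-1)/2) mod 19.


p = 19 is prime and the exponent is (p-1)/2 = 9, so by Euler's criterion 10^9 = (10/19) = +1 or -1 mod 19.
Compute by square-and-multiply:
  9 = 8 + 1 (binary 1001)
  Repeated squaring mod 19: 10^1 = 10, 10^2 = 5, 10^4 = 6, 10^8 = 17
  10^9 = 10^8 * 10^1 = 17 * 10 mod 19
    17 * 10 = 170 = 18 mod 19
  10^9 = 18 mod 19
Result 18 = p - 1 = -1 mod 19: 10 is a quadratic non-residue mod 19. As a residue in [0, p-1] the value is 18.
10^9 mod 19 = 18

18


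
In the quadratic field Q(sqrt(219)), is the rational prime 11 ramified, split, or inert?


K = Q(sqrt(219)). Since d mod 4 = 3, disc(K) = 876.
Check p | disc: 876 mod 11 = 7.
p does not divide disc. Compute Legendre symbol (d/p):
10^((11-1)/2) mod 11 = -1
(d/p) = -1, so p is inert: (p) stays prime with e=1, f=2, g=1.
Therefore p is inert.

inert


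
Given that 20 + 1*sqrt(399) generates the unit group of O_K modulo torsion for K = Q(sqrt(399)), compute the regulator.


epsilon = 20 + 1*sqrt(399)
= 39.9750
R = ln(39.9750)
= 3.6883

3.6883


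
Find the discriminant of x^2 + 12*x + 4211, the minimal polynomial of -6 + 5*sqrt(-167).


The element -6 + 5*sqrt(-167) has minimal polynomial:
x^2 + 12*x + 4211
Discriminant = (12)^2 - 4*(4211)
= 144 - 16844
= -16700

-16700


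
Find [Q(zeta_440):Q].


The degree equals Euler's totient phi(440).
440 = 2^3 * 5 * 11
phi(440) = 160

160


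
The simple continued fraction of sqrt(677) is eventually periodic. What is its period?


Run the CF algorithm for sqrt(677).
a_0 = floor(sqrt(677)) = 26; set m_0=0, q_0=1.
Recurrence: m' = q*a - m,  q' = (d - m'^2)/q,  a' = floor((a_0 + m')/q').
  step 1: m=26, q=1, a=52
a_1 = 2*a_0 = 52, so the period closes here.
sqrt(677) = [26; 52]
Period length = 1

1


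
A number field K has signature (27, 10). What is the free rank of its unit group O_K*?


By Dirichlet's unit theorem:
rank = r1 + r2 - 1
= 27 + 10 - 1
= 36

36


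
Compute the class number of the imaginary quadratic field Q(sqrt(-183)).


K = Q(sqrt(-183)). d mod 4 = 1, so D = disc(K) = d = -183
h(K) equals the number of primitive reduced positive-definite forms (a, b, c) = a*x^2 + b*x*y + c*y^2 with b^2 - 4ac = D,
where reduced means |b| <= a <= c, with b >= 0 whenever |b| = a or a = c, and primitive means gcd(a, b, c) = 1.
Reduced forces 3a^2 <= |D| = 183, so 1 <= a <= 7; b must have the parity of D, and c = (b^2 - D)/(4a) must be an integer >= a.
Enumerate a = 1..7, b in [-a, a]:
  a=1: (1, 1, 46)  [1]
  a=2: (2, -1, 23), (2, 1, 23)  [2]
  a=3: (3, 3, 16)  [1]
  a=4: (4, -3, 12), (4, 3, 12)  [2]
  a=5: none
  a=6: (6, -3, 8), (6, 3, 8)  [2]
  a=7: none
Total reduced forms: 1 + 2 + 1 + 2 + 2 = 8
h = 8

8


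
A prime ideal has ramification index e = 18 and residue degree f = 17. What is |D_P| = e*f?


|D_P| = e * f
= 18 * 17
= 306

306


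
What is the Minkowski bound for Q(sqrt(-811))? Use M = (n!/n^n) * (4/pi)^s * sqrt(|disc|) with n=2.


d = -811, d mod 4 = 1, so disc(K) = d = -811; |disc(K)| = 811
Imaginary quadratic field, so n = 2, s = r2 = 1, r1 = 0
M = (n!/n^n) * (4/pi)^s * sqrt(|disc(K)|) = (2!/2^2) * (4/pi)^1 * sqrt(811)
= 0.5 * 1.273240 * 28.478062
= 18.1297

18.1297


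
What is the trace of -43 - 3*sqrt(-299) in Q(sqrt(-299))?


Tr(a + b*sqrt(d)) = (a + b*sqrt(d)) + (a - b*sqrt(d)) = 2a
= 2 * (-43)
= -86

-86


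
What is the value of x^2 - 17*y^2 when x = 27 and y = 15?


x^2 - d*y^2
= 27^2 - 17*15^2
= 729 - 3825
= -3096

-3096


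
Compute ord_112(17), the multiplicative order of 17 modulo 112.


We want ord_112(17), the smallest k >= 1 with 17^k = 1 mod 112.
n = 112 = 2^4 * 7, phi(112) = 48; the order divides phi(n).
Divisors of 48: 1, 2, 3, 4, 6, 8, 12, 16, 24, 48
Repeated squaring mod 112: 17^1 = 17, 17^2 = 65, 17^4 = 81, 17^8 = 65, 17^16 = 81, 17^32 = 65
Test divisors in increasing order:
  k=1: 17^1 = 17 mod 112
  k=2: 17^2 = 65 mod 112
  k=3: 17^3 = 65 * 17 = 97 mod 112
  k=4: 17^4 = 81 mod 112
  k=6: 17^6 = 81 * 65 = 1 mod 112  <- first divisor giving 1
Order = 6

6


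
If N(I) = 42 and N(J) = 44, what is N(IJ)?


N(IJ) = N(I) * N(J)
= 42 * 44
= 1848

1848


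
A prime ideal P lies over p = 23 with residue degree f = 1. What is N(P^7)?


N(P^a) = p^(a*f)
= 23^(7*1)
= 23^7
= 3404825447

3404825447


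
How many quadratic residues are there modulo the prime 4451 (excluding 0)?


For prime p, the number of non-zero quadratic residues is (p-1)/2.
= (4451-1)/2
= 2225

2225


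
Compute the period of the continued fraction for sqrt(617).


Run the CF algorithm for sqrt(617).
a_0 = floor(sqrt(617)) = 24; set m_0=0, q_0=1.
Recurrence: m' = q*a - m,  q' = (d - m'^2)/q,  a' = floor((a_0 + m')/q').
  step 1: m=24, q=41, a=1
  step 2: m=17, q=8, a=5
  step 3: m=23, q=11, a=4
  step 4: m=21, q=16, a=2
  step 5: m=11, q=31, a=1
  step 6: m=20, q=7, a=6
  step 7: m=22, q=19, a=2
  step 8: m=16, q=19, a=2
  step 9: m=22, q=7, a=6
  step 10: m=20, q=31, a=1
  step 11: m=11, q=16, a=2
  step 12: m=21, q=11, a=4
  step 13: m=23, q=8, a=5
  step 14: m=17, q=41, a=1
  step 15: m=24, q=1, a=48
a_15 = 2*a_0 = 48, so the period closes here.
sqrt(617) = [24; 1, 5, 4, 2, 1, 6, 2, 2, 6, 1, 2, 4, 5, 1, 48]
Period length = 15

15


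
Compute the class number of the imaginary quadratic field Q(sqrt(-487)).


K = Q(sqrt(-487)). d mod 4 = 1, so D = disc(K) = d = -487
h(K) equals the number of primitive reduced positive-definite forms (a, b, c) = a*x^2 + b*x*y + c*y^2 with b^2 - 4ac = D,
where reduced means |b| <= a <= c, with b >= 0 whenever |b| = a or a = c, and primitive means gcd(a, b, c) = 1.
Reduced forces 3a^2 <= |D| = 487, so 1 <= a <= 12; b must have the parity of D, and c = (b^2 - D)/(4a) must be an integer >= a.
Enumerate a = 1..12, b in [-a, a]:
  a=1: (1, 1, 122)  [1]
  a=2: (2, -1, 61), (2, 1, 61)  [2]
  a=3: none
  a=4: (4, -3, 31), (4, 3, 31)  [2]
  a=5..7: none
  a=8: (8, -5, 16), (8, 5, 16)  [2]
  a=9..12: none
Total reduced forms: 1 + 2 + 2 + 2 = 7
h = 7

7


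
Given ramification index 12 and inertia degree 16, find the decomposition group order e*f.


|D_P| = e * f
= 12 * 16
= 192

192


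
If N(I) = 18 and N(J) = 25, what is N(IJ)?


N(IJ) = N(I) * N(J)
= 18 * 25
= 450

450


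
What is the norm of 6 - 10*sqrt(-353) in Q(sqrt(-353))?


N(a + b*sqrt(d)) = a^2 - d*b^2
= (6)^2 - (-353)*(-10)^2
= 36 + 35300
= 35336

35336


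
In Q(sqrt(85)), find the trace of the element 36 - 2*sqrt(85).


Tr(a + b*sqrt(d)) = (a + b*sqrt(d)) + (a - b*sqrt(d)) = 2a
= 2 * (36)
= 72

72


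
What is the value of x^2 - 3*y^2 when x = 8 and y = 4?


x^2 - d*y^2
= 8^2 - 3*4^2
= 64 - 48
= 16

16


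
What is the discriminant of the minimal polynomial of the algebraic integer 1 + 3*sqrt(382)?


The element 1 + 3*sqrt(382) has minimal polynomial:
x^2 - 2*x - 3437
Discriminant = (-2)^2 - 4*(-3437)
= 4 + 13748
= 13752

13752


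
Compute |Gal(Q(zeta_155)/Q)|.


|Gal(Q(zeta_155)/Q)| = phi(155)
= 120

120


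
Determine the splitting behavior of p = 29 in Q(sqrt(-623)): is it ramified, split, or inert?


K = Q(sqrt(-623)). Since d mod 4 = 1, disc(K) = -623.
Check p | disc: -623 mod 29 = 15.
p does not divide disc. Compute Legendre symbol (d/p):
15^((29-1)/2) mod 29 = -1
(d/p) = -1, so p is inert: (p) stays prime with e=1, f=2, g=1.
Therefore p is inert.

inert


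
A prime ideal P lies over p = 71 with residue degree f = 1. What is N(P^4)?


N(P^a) = p^(a*f)
= 71^(4*1)
= 71^4
= 25411681

25411681


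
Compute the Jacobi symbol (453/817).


Compute (453/817) via quadratic reciprocity:
  reciprocity: (453/817) -> +(817/453)
  reduce: (364/453)
  pull out 2: (2/453) = -1  (since 453 mod 8 = 5)
  pull out 2: (2/453) = -1  (since 453 mod 8 = 5)
  reciprocity: (91/453) -> +(453/91)
  reduce: (89/91)
  reciprocity: (89/91) -> +(91/89)
  reduce: (2/89)
  pull out 2: (2/89) = +1  (since 89 mod 8 = 1)
  (1/89) = 1
Product of signs = 1

1


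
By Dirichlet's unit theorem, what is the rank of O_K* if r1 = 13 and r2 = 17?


By Dirichlet's unit theorem:
rank = r1 + r2 - 1
= 13 + 17 - 1
= 29

29


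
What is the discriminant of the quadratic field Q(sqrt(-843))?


For K = Q(sqrt(d)) with d squarefree: disc(K) = d if d = 1 mod 4, and disc(K) = 4d if d = 2 or 3 mod 4.
Here d = -843, and d mod 4 = 1.
d = 1 mod 4 (O_K = Z[(1+sqrt(d))/2]), so disc(K) = d = -843

-843


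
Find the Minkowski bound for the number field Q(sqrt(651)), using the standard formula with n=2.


d = 651, d mod 4 = 3, so disc(K) = 4d = 2604; |disc(K)| = 2604
Real quadratic field, so n = 2, s = r2 = 0, r1 = 2
M = (n!/n^n) * (4/pi)^s * sqrt(|disc(K)|) = (2!/2^2) * (4/pi)^0 * sqrt(2604)
= 0.5 * 1.000000 * 51.029403
= 25.5147

25.5147


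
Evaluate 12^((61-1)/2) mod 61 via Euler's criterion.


p = 61 is prime and the exponent is (p-1)/2 = 30, so by Euler's criterion 12^30 = (12/61) = +1 or -1 mod 61.
Compute by square-and-multiply:
  30 = 16 + 8 + 4 + 2 (binary 11110)
  Repeated squaring mod 61: 12^1 = 12, 12^2 = 22, 12^4 = 57, 12^8 = 16, 12^16 = 12
  12^30 = 12^16 * 12^8 * 12^4 * 12^2 = 12 * 16 * 57 * 22 mod 61
    12 * 16 = 192 = 9 mod 61
    9 * 57 = 513 = 25 mod 61
    25 * 22 = 550 = 1 mod 61
  12^30 = 1 mod 61
Result 1: 12 is a quadratic residue mod 61.
12^30 mod 61 = 1

1


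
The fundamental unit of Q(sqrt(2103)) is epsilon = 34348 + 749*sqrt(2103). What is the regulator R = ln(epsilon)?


epsilon = 34348 + 749*sqrt(2103)
= 68696.0000
R = ln(68696.0000)
= 11.1374

11.1374


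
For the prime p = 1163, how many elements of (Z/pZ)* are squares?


For prime p, the number of non-zero quadratic residues is (p-1)/2.
= (1163-1)/2
= 581

581


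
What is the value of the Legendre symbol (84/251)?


p = 251 is prime, so compute (84/251) with the reciprocity algorithm (Jacobi-symbol steps: pull out 2s via (2/n), flip via reciprocity, reduce):
  pull out 2: (2/251) = -1  (since 251 mod 8 = 3)
  pull out 2: (2/251) = -1  (since 251 mod 8 = 3)
  reciprocity: (21/251) -> +(251/21)
  reduce: (20/21)
  pull out 2: (2/21) = -1  (since 21 mod 8 = 5)
  pull out 2: (2/21) = -1  (since 21 mod 8 = 5)
  reciprocity: (5/21) -> +(21/5)
  reduce: (1/5)
  (1/5) = 1
Product of signs = 1
(84/251) = 1

1


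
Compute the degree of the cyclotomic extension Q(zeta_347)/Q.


The degree equals Euler's totient phi(347).
347 = 347
phi(347) = 346

346


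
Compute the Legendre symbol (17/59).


p = 59 is prime, so compute (17/59) with the reciprocity algorithm (Jacobi-symbol steps: pull out 2s via (2/n), flip via reciprocity, reduce):
  reciprocity: (17/59) -> +(59/17)
  reduce: (8/17)
  pull out 2: (2/17) = +1  (since 17 mod 8 = 1)
  pull out 2: (2/17) = +1  (since 17 mod 8 = 1)
  pull out 2: (2/17) = +1  (since 17 mod 8 = 1)
  (1/17) = 1
Product of signs = 1
(17/59) = 1

1


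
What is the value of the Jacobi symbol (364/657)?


Compute (364/657) via quadratic reciprocity:
  pull out 2: (2/657) = +1  (since 657 mod 8 = 1)
  pull out 2: (2/657) = +1  (since 657 mod 8 = 1)
  reciprocity: (91/657) -> +(657/91)
  reduce: (20/91)
  pull out 2: (2/91) = -1  (since 91 mod 8 = 3)
  pull out 2: (2/91) = -1  (since 91 mod 8 = 3)
  reciprocity: (5/91) -> +(91/5)
  reduce: (1/5)
  (1/5) = 1
Product of signs = 1

1


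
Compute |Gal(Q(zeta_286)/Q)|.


|Gal(Q(zeta_286)/Q)| = phi(286)
= 120

120


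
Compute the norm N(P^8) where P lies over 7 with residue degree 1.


N(P^a) = p^(a*f)
= 7^(8*1)
= 7^8
= 5764801

5764801


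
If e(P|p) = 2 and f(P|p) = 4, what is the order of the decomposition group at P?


|D_P| = e * f
= 2 * 4
= 8

8


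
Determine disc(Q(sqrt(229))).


For K = Q(sqrt(d)) with d squarefree: disc(K) = d if d = 1 mod 4, and disc(K) = 4d if d = 2 or 3 mod 4.
Here d = 229, and d mod 4 = 1.
d = 1 mod 4 (O_K = Z[(1+sqrt(d))/2]), so disc(K) = d = 229

229


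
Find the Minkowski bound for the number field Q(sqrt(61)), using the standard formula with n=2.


d = 61, d mod 4 = 1, so disc(K) = d = 61; |disc(K)| = 61
Real quadratic field, so n = 2, s = r2 = 0, r1 = 2
M = (n!/n^n) * (4/pi)^s * sqrt(|disc(K)|) = (2!/2^2) * (4/pi)^0 * sqrt(61)
= 0.5 * 1.000000 * 7.810250
= 3.9051

3.9051


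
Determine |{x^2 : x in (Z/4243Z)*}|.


For prime p, the number of non-zero quadratic residues is (p-1)/2.
= (4243-1)/2
= 2121

2121


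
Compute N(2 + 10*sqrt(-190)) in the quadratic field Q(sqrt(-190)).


N(a + b*sqrt(d)) = a^2 - d*b^2
= (2)^2 - (-190)*(10)^2
= 4 + 19000
= 19004

19004


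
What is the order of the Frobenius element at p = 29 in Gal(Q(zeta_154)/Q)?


The Frobenius at p in Gal(Q(zeta_n)/Q) = (Z/nZ)* is the class of p, so its order is ord_154(29), the smallest k >= 1 with 29^k = 1 mod 154.
n = 154 = 2 * 7 * 11, phi(154) = 60; the order divides phi(n).
Divisors of 60: 1, 2, 3, 4, 5, 6, 10, 12, 15, 20, 30, 60
Repeated squaring mod 154: 29^1 = 29, 29^2 = 71, 29^4 = 113, 29^8 = 141, 29^16 = 15, 29^32 = 71
Test divisors in increasing order:
  k=1: 29^1 = 29 mod 154
  k=2: 29^2 = 71 mod 154
  k=3: 29^3 = 71 * 29 = 57 mod 154
  k=4: 29^4 = 113 mod 154
  k=5: 29^5 = 113 * 29 = 43 mod 154
  k=6: 29^6 = 113 * 71 = 15 mod 154
  k=10: 29^10 = 141 * 71 = 1 mod 154  <- first divisor giving 1
Order = 10

10


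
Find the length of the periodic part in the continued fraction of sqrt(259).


Run the CF algorithm for sqrt(259).
a_0 = floor(sqrt(259)) = 16; set m_0=0, q_0=1.
Recurrence: m' = q*a - m,  q' = (d - m'^2)/q,  a' = floor((a_0 + m')/q').
  step 1: m=16, q=3, a=10
  step 2: m=14, q=21, a=1
  step 3: m=7, q=10, a=2
  step 4: m=13, q=9, a=3
  step 5: m=14, q=7, a=4
  step 6: m=14, q=9, a=3
  step 7: m=13, q=10, a=2
  step 8: m=7, q=21, a=1
  step 9: m=14, q=3, a=10
  step 10: m=16, q=1, a=32
a_10 = 2*a_0 = 32, so the period closes here.
sqrt(259) = [16; 10, 1, 2, 3, 4, 3, 2, 1, 10, 32]
Period length = 10

10


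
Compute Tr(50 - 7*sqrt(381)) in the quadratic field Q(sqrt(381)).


Tr(a + b*sqrt(d)) = (a + b*sqrt(d)) + (a - b*sqrt(d)) = 2a
= 2 * (50)
= 100

100


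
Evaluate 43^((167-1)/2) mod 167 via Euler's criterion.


p = 167 is prime and the exponent is (p-1)/2 = 83, so by Euler's criterion 43^83 = (43/167) = +1 or -1 mod 167.
Compute by square-and-multiply:
  83 = 64 + 16 + 2 + 1 (binary 1010011)
  Repeated squaring mod 167: 43^1 = 43, 43^2 = 12, 43^4 = 144, 43^8 = 28, 43^16 = 116, 43^32 = 96, 43^64 = 31
  43^83 = 43^64 * 43^16 * 43^2 * 43^1 = 31 * 116 * 12 * 43 mod 167
    31 * 116 = 3596 = 89 mod 167
    89 * 12 = 1068 = 66 mod 167
    66 * 43 = 2838 = 166 mod 167
  43^83 = 166 mod 167
Result 166 = p - 1 = -1 mod 167: 43 is a quadratic non-residue mod 167. As a residue in [0, p-1] the value is 166.
43^83 mod 167 = 166

166


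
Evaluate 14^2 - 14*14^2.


x^2 - d*y^2
= 14^2 - 14*14^2
= 196 - 2744
= -2548

-2548


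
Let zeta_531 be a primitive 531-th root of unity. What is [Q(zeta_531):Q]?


The degree equals Euler's totient phi(531).
531 = 3^2 * 59
phi(531) = 348

348


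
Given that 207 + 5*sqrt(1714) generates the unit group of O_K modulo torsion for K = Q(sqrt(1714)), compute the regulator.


epsilon = 207 + 5*sqrt(1714)
= 414.0024
R = ln(414.0024)
= 6.0259

6.0259


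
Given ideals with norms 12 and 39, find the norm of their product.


N(IJ) = N(I) * N(J)
= 12 * 39
= 468

468


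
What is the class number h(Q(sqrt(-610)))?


K = Q(sqrt(-610)). d mod 4 = 2, so D = disc(K) = 4d = -2440
h(K) equals the number of primitive reduced positive-definite forms (a, b, c) = a*x^2 + b*x*y + c*y^2 with b^2 - 4ac = D,
where reduced means |b| <= a <= c, with b >= 0 whenever |b| = a or a = c, and primitive means gcd(a, b, c) = 1.
Reduced forces 3a^2 <= |D| = 2440, so 1 <= a <= 28; b must have the parity of D, and c = (b^2 - D)/(4a) must be an integer >= a.
Enumerate a = 1..28, b in [-a, a]:
  a=1: (1, 0, 610)  [1]
  a=2: (2, 0, 305)  [1]
  a=3..4: none
  a=5: (5, 0, 122)  [1]
  a=6..9: none
  a=10: (10, 0, 61)  [1]
  a=11..12: none
  a=13: (13, -2, 47), (13, 2, 47)  [2]
  a=14..16: none
  a=17: (17, -12, 38), (17, 12, 38)  [2]
  a=18: none
  a=19: (19, -12, 34), (19, 12, 34)  [2]
  a=20..25: none
  a=26: (26, -24, 29), (26, 24, 29)  [2]
  a=27..28: none
Total reduced forms: 1 + 1 + 1 + 1 + 2 + 2 + 2 + 2 = 12
h = 12

12


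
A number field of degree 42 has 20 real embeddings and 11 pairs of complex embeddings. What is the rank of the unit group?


By Dirichlet's unit theorem:
rank = r1 + r2 - 1
= 20 + 11 - 1
= 30

30


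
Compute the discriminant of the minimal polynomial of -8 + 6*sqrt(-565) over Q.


The element -8 + 6*sqrt(-565) has minimal polynomial:
x^2 + 16*x + 20404
Discriminant = (16)^2 - 4*(20404)
= 256 - 81616
= -81360

-81360


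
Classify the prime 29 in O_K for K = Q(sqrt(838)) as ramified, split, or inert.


K = Q(sqrt(838)). Since d mod 4 = 2, disc(K) = 3352.
Check p | disc: 3352 mod 29 = 17.
p does not divide disc. Compute Legendre symbol (d/p):
26^((29-1)/2) mod 29 = -1
(d/p) = -1, so p is inert: (p) stays prime with e=1, f=2, g=1.
Therefore p is inert.

inert


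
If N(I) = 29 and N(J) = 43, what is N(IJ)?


N(IJ) = N(I) * N(J)
= 29 * 43
= 1247

1247


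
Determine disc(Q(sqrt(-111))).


For K = Q(sqrt(d)) with d squarefree: disc(K) = d if d = 1 mod 4, and disc(K) = 4d if d = 2 or 3 mod 4.
Here d = -111, and d mod 4 = 1.
d = 1 mod 4 (O_K = Z[(1+sqrt(d))/2]), so disc(K) = d = -111

-111


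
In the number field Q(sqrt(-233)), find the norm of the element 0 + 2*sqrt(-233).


N(a + b*sqrt(d)) = a^2 - d*b^2
= (0)^2 - (-233)*(2)^2
= 0 + 932
= 932

932


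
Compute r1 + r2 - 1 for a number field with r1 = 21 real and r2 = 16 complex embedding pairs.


By Dirichlet's unit theorem:
rank = r1 + r2 - 1
= 21 + 16 - 1
= 36

36


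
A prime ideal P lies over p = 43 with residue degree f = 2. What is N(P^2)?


N(P^a) = p^(a*f)
= 43^(2*2)
= 43^4
= 3418801

3418801


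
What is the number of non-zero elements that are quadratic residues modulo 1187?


For prime p, the number of non-zero quadratic residues is (p-1)/2.
= (1187-1)/2
= 593

593


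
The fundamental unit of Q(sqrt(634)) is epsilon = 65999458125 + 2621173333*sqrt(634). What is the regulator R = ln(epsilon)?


epsilon = 65999458125 + 2621173333*sqrt(634)
= 1.3200e+11
R = ln(1.3200e+11)
= 25.6061

25.6061


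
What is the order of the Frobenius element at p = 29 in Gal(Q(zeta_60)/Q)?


The Frobenius at p in Gal(Q(zeta_n)/Q) = (Z/nZ)* is the class of p, so its order is ord_60(29), the smallest k >= 1 with 29^k = 1 mod 60.
n = 60 = 2^2 * 3 * 5, phi(60) = 16; the order divides phi(n).
Divisors of 16: 1, 2, 4, 8, 16
Repeated squaring mod 60: 29^1 = 29, 29^2 = 1, 29^4 = 1, 29^8 = 1, 29^16 = 1
Test divisors in increasing order:
  k=1: 29^1 = 29 mod 60
  k=2: 29^2 = 1 mod 60  <- first divisor giving 1
Order = 2

2


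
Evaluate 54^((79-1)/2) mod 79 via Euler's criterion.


p = 79 is prime and the exponent is (p-1)/2 = 39, so by Euler's criterion 54^39 = (54/79) = +1 or -1 mod 79.
Compute by square-and-multiply:
  39 = 32 + 4 + 2 + 1 (binary 100111)
  Repeated squaring mod 79: 54^1 = 54, 54^2 = 72, 54^4 = 49, 54^8 = 31, 54^16 = 13, 54^32 = 11
  54^39 = 54^32 * 54^4 * 54^2 * 54^1 = 11 * 49 * 72 * 54 mod 79
    11 * 49 = 539 = 65 mod 79
    65 * 72 = 4680 = 19 mod 79
    19 * 54 = 1026 = 78 mod 79
  54^39 = 78 mod 79
Result 78 = p - 1 = -1 mod 79: 54 is a quadratic non-residue mod 79. As a residue in [0, p-1] the value is 78.
54^39 mod 79 = 78

78


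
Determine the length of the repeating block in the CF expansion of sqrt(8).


Run the CF algorithm for sqrt(8).
a_0 = floor(sqrt(8)) = 2; set m_0=0, q_0=1.
Recurrence: m' = q*a - m,  q' = (d - m'^2)/q,  a' = floor((a_0 + m')/q').
  step 1: m=2, q=4, a=1
  step 2: m=2, q=1, a=4
a_2 = 2*a_0 = 4, so the period closes here.
sqrt(8) = [2; 1, 4]
Period length = 2

2


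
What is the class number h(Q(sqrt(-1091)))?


K = Q(sqrt(-1091)). d mod 4 = 1, so D = disc(K) = d = -1091
h(K) equals the number of primitive reduced positive-definite forms (a, b, c) = a*x^2 + b*x*y + c*y^2 with b^2 - 4ac = D,
where reduced means |b| <= a <= c, with b >= 0 whenever |b| = a or a = c, and primitive means gcd(a, b, c) = 1.
Reduced forces 3a^2 <= |D| = 1091, so 1 <= a <= 19; b must have the parity of D, and c = (b^2 - D)/(4a) must be an integer >= a.
Enumerate a = 1..19, b in [-a, a]:
  a=1: (1, 1, 273)  [1]
  a=2: none
  a=3: (3, -1, 91), (3, 1, 91)  [2]
  a=4: none
  a=5: (5, -3, 55), (5, 3, 55)  [2]
  a=6: none
  a=7: (7, -1, 39), (7, 1, 39)  [2]
  a=8: none
  a=9: (9, -5, 31), (9, 5, 31)  [2]
  a=10: none
  a=11: (11, -3, 25), (11, 3, 25)  [2]
  a=12: none
  a=13: (13, -1, 21), (13, 1, 21)  [2]
  a=14: none
  a=15: (15, -13, 21), (15, -7, 19), (15, 7, 19), (15, 13, 21)  [4]
  a=16..19: none
Total reduced forms: 1 + 2 + 2 + 2 + 2 + 2 + 2 + 4 = 17
h = 17

17


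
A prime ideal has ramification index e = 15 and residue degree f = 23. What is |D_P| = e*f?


|D_P| = e * f
= 15 * 23
= 345

345


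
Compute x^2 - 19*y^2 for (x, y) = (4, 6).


x^2 - d*y^2
= 4^2 - 19*6^2
= 16 - 684
= -668

-668


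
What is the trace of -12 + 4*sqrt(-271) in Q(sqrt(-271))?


Tr(a + b*sqrt(d)) = (a + b*sqrt(d)) + (a - b*sqrt(d)) = 2a
= 2 * (-12)
= -24

-24


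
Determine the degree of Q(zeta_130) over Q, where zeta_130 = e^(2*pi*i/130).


The degree equals Euler's totient phi(130).
130 = 2 * 5 * 13
phi(130) = 48

48


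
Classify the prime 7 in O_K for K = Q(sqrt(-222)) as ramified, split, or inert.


K = Q(sqrt(-222)). Since d mod 4 = 2, disc(K) = -888.
Check p | disc: -888 mod 7 = 1.
p does not divide disc. Compute Legendre symbol (d/p):
2^((7-1)/2) mod 7 = 1
(d/p) = 1, so p splits: (p) = P*P' with e=1, f=1, g=2.
Therefore p is split.

split


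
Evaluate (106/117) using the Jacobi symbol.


Compute (106/117) via quadratic reciprocity:
  pull out 2: (2/117) = -1  (since 117 mod 8 = 5)
  reciprocity: (53/117) -> +(117/53)
  reduce: (11/53)
  reciprocity: (11/53) -> +(53/11)
  reduce: (9/11)
  reciprocity: (9/11) -> +(11/9)
  reduce: (2/9)
  pull out 2: (2/9) = +1  (since 9 mod 8 = 1)
  (1/9) = 1
Product of signs = -1

-1


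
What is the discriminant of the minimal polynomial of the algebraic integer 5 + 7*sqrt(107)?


The element 5 + 7*sqrt(107) has minimal polynomial:
x^2 - 10*x - 5218
Discriminant = (-10)^2 - 4*(-5218)
= 100 + 20872
= 20972

20972


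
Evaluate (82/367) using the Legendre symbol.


p = 367 is prime, so compute (82/367) with the reciprocity algorithm (Jacobi-symbol steps: pull out 2s via (2/n), flip via reciprocity, reduce):
  pull out 2: (2/367) = +1  (since 367 mod 8 = 7)
  reciprocity: (41/367) -> +(367/41)
  reduce: (39/41)
  reciprocity: (39/41) -> +(41/39)
  reduce: (2/39)
  pull out 2: (2/39) = +1  (since 39 mod 8 = 7)
  (1/39) = 1
Product of signs = 1
(82/367) = 1

1


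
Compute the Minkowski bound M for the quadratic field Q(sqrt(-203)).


d = -203, d mod 4 = 1, so disc(K) = d = -203; |disc(K)| = 203
Imaginary quadratic field, so n = 2, s = r2 = 1, r1 = 0
M = (n!/n^n) * (4/pi)^s * sqrt(|disc(K)|) = (2!/2^2) * (4/pi)^1 * sqrt(203)
= 0.5 * 1.273240 * 14.247807
= 9.0704

9.0704


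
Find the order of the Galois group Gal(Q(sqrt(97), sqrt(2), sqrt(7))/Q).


The 3 square roots of distinct primes are multiplicatively independent over Q,
so [K:Q] = 2^3 and Gal(K/Q) is isomorphic to (Z/2Z)^3.
|Gal| = 2^3 = 8

8


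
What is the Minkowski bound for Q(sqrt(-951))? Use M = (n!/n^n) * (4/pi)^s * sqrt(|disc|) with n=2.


d = -951, d mod 4 = 1, so disc(K) = d = -951; |disc(K)| = 951
Imaginary quadratic field, so n = 2, s = r2 = 1, r1 = 0
M = (n!/n^n) * (4/pi)^s * sqrt(|disc(K)|) = (2!/2^2) * (4/pi)^1 * sqrt(951)
= 0.5 * 1.273240 * 30.838288
= 19.6323

19.6323


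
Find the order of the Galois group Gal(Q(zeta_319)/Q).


|Gal(Q(zeta_319)/Q)| = phi(319)
= 280

280


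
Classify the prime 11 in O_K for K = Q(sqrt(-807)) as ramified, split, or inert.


K = Q(sqrt(-807)). Since d mod 4 = 1, disc(K) = -807.
Check p | disc: -807 mod 11 = 7.
p does not divide disc. Compute Legendre symbol (d/p):
7^((11-1)/2) mod 11 = -1
(d/p) = -1, so p is inert: (p) stays prime with e=1, f=2, g=1.
Therefore p is inert.

inert


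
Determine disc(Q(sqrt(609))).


For K = Q(sqrt(d)) with d squarefree: disc(K) = d if d = 1 mod 4, and disc(K) = 4d if d = 2 or 3 mod 4.
Here d = 609, and d mod 4 = 1.
d = 1 mod 4 (O_K = Z[(1+sqrt(d))/2]), so disc(K) = d = 609

609


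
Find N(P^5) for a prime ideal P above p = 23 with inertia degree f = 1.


N(P^a) = p^(a*f)
= 23^(5*1)
= 23^5
= 6436343

6436343


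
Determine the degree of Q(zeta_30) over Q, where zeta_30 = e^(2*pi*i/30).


The degree equals Euler's totient phi(30).
30 = 2 * 3 * 5
phi(30) = 8

8


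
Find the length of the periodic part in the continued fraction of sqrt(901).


Run the CF algorithm for sqrt(901).
a_0 = floor(sqrt(901)) = 30; set m_0=0, q_0=1.
Recurrence: m' = q*a - m,  q' = (d - m'^2)/q,  a' = floor((a_0 + m')/q').
  step 1: m=30, q=1, a=60
a_1 = 2*a_0 = 60, so the period closes here.
sqrt(901) = [30; 60]
Period length = 1

1


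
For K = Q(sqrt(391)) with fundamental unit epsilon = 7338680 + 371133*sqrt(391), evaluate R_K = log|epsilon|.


epsilon = 7338680 + 371133*sqrt(391)
= 1.4677e+07
R = ln(1.4677e+07)
= 16.5018

16.5018


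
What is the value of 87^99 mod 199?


p = 199 is prime and the exponent is (p-1)/2 = 99, so by Euler's criterion 87^99 = (87/199) = +1 or -1 mod 199.
Compute by square-and-multiply:
  99 = 64 + 32 + 2 + 1 (binary 1100011)
  Repeated squaring mod 199: 87^1 = 87, 87^2 = 7, 87^4 = 49, 87^8 = 13, 87^16 = 169, 87^32 = 104, 87^64 = 70
  87^99 = 87^64 * 87^32 * 87^2 * 87^1 = 70 * 104 * 7 * 87 mod 199
    70 * 104 = 7280 = 116 mod 199
    116 * 7 = 812 = 16 mod 199
    16 * 87 = 1392 = 198 mod 199
  87^99 = 198 mod 199
Result 198 = p - 1 = -1 mod 199: 87 is a quadratic non-residue mod 199. As a residue in [0, p-1] the value is 198.
87^99 mod 199 = 198

198


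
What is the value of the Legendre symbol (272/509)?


p = 509 is prime, so compute (272/509) with the reciprocity algorithm (Jacobi-symbol steps: pull out 2s via (2/n), flip via reciprocity, reduce):
  pull out 2: (2/509) = -1  (since 509 mod 8 = 5)
  pull out 2: (2/509) = -1  (since 509 mod 8 = 5)
  pull out 2: (2/509) = -1  (since 509 mod 8 = 5)
  pull out 2: (2/509) = -1  (since 509 mod 8 = 5)
  reciprocity: (17/509) -> +(509/17)
  reduce: (16/17)
  pull out 2: (2/17) = +1  (since 17 mod 8 = 1)
  pull out 2: (2/17) = +1  (since 17 mod 8 = 1)
  pull out 2: (2/17) = +1  (since 17 mod 8 = 1)
  pull out 2: (2/17) = +1  (since 17 mod 8 = 1)
  (1/17) = 1
Product of signs = 1
(272/509) = 1

1


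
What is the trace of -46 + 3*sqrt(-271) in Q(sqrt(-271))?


Tr(a + b*sqrt(d)) = (a + b*sqrt(d)) + (a - b*sqrt(d)) = 2a
= 2 * (-46)
= -92

-92


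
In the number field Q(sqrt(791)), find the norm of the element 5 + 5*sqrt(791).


N(a + b*sqrt(d)) = a^2 - d*b^2
= (5)^2 - (791)*(5)^2
= 25 - 19775
= -19750

-19750


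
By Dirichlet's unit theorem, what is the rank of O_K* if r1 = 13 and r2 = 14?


By Dirichlet's unit theorem:
rank = r1 + r2 - 1
= 13 + 14 - 1
= 26

26


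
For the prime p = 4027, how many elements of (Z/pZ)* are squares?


For prime p, the number of non-zero quadratic residues is (p-1)/2.
= (4027-1)/2
= 2013

2013


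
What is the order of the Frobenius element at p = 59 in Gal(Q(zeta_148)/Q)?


The Frobenius at p in Gal(Q(zeta_n)/Q) = (Z/nZ)* is the class of p, so its order is ord_148(59), the smallest k >= 1 with 59^k = 1 mod 148.
n = 148 = 2^2 * 37, phi(148) = 72; the order divides phi(n).
Divisors of 72: 1, 2, 3, 4, 6, 8, 9, 12, 18, 24, 36, 72
Repeated squaring mod 148: 59^1 = 59, 59^2 = 77, 59^4 = 9, 59^8 = 81, 59^16 = 49, 59^32 = 33, 59^64 = 53
Test divisors in increasing order:
  k=1: 59^1 = 59 mod 148
  k=2: 59^2 = 77 mod 148
  k=3: 59^3 = 77 * 59 = 103 mod 148
  k=4: 59^4 = 9 mod 148
  k=6: 59^6 = 9 * 77 = 101 mod 148
  k=8: 59^8 = 81 mod 148
  k=9: 59^9 = 81 * 59 = 43 mod 148
  k=12: 59^12 = 81 * 9 = 137 mod 148
  k=18: 59^18 = 49 * 77 = 73 mod 148
  k=24: 59^24 = 49 * 81 = 121 mod 148
  k=36: 59^36 = 33 * 9 = 1 mod 148  <- first divisor giving 1
Order = 36

36


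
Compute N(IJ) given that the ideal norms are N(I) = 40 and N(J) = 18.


N(IJ) = N(I) * N(J)
= 40 * 18
= 720

720


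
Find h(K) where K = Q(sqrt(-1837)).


K = Q(sqrt(-1837)). d mod 4 = 3, so D = disc(K) = 4d = -7348
h(K) equals the number of primitive reduced positive-definite forms (a, b, c) = a*x^2 + b*x*y + c*y^2 with b^2 - 4ac = D,
where reduced means |b| <= a <= c, with b >= 0 whenever |b| = a or a = c, and primitive means gcd(a, b, c) = 1.
Reduced forces 3a^2 <= |D| = 7348, so 1 <= a <= 49; b must have the parity of D, and c = (b^2 - D)/(4a) must be an integer >= a.
Enumerate a = 1..49, b in [-a, a]:
  a=1: (1, 0, 1837)  [1]
  a=2: (2, 2, 919)  [1]
  a=3..6: none
  a=7: (7, -4, 263), (7, 4, 263)  [2]
  a=8..10: none
  a=11: (11, 0, 167)  [1]
  a=12: none
  a=13: (13, -6, 142), (13, 6, 142)  [2]
  a=14: (14, -10, 133), (14, 10, 133)  [2]
  a=15..16: none
  a=17: (17, -8, 109), (17, 8, 109)  [2]
  a=18: none
  a=19: (19, -10, 98), (19, 10, 98)  [2]
  a=20..21: none
  a=22: (22, 22, 89)  [1]
  a=23: (23, -14, 82), (23, 14, 82)  [2]
  a=24..25: none
  a=26: (26, -6, 71), (26, 6, 71)  [2]
  a=27..33: none
  a=34: (34, -26, 59), (34, 26, 59)  [2]
  a=35..37: none
  a=38: (38, -10, 49), (38, 10, 49)  [2]
  a=39..40: none
  a=41: (41, -14, 46), (41, 14, 46)  [2]
  a=42..49: none
Total reduced forms: 1 + 1 + 2 + 1 + 2 + 2 + 2 + 2 + 1 + 2 + 2 + 2 + 2 + 2 = 24
h = 24

24


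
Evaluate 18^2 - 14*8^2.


x^2 - d*y^2
= 18^2 - 14*8^2
= 324 - 896
= -572

-572


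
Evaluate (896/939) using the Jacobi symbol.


Compute (896/939) via quadratic reciprocity:
  pull out 2: (2/939) = -1  (since 939 mod 8 = 3)
  pull out 2: (2/939) = -1  (since 939 mod 8 = 3)
  pull out 2: (2/939) = -1  (since 939 mod 8 = 3)
  pull out 2: (2/939) = -1  (since 939 mod 8 = 3)
  pull out 2: (2/939) = -1  (since 939 mod 8 = 3)
  pull out 2: (2/939) = -1  (since 939 mod 8 = 3)
  pull out 2: (2/939) = -1  (since 939 mod 8 = 3)
  reciprocity: (7/939) -> -(939/7)
  reduce: (1/7)
  (1/7) = 1
Product of signs = 1

1


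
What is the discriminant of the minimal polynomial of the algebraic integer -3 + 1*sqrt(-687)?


The element -3 + 1*sqrt(-687) has minimal polynomial:
x^2 + 6*x + 696
Discriminant = (6)^2 - 4*(696)
= 36 - 2784
= -2748

-2748


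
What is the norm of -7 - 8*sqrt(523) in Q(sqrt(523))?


N(a + b*sqrt(d)) = a^2 - d*b^2
= (-7)^2 - (523)*(-8)^2
= 49 - 33472
= -33423

-33423


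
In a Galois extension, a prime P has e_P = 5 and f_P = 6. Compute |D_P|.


|D_P| = e * f
= 5 * 6
= 30

30


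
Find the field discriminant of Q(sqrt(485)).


For K = Q(sqrt(d)) with d squarefree: disc(K) = d if d = 1 mod 4, and disc(K) = 4d if d = 2 or 3 mod 4.
Here d = 485, and d mod 4 = 1.
d = 1 mod 4 (O_K = Z[(1+sqrt(d))/2]), so disc(K) = d = 485

485


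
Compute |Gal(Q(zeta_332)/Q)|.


|Gal(Q(zeta_332)/Q)| = phi(332)
= 164

164


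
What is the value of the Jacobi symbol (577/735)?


Compute (577/735) via quadratic reciprocity:
  reciprocity: (577/735) -> +(735/577)
  reduce: (158/577)
  pull out 2: (2/577) = +1  (since 577 mod 8 = 1)
  reciprocity: (79/577) -> +(577/79)
  reduce: (24/79)
  pull out 2: (2/79) = +1  (since 79 mod 8 = 7)
  pull out 2: (2/79) = +1  (since 79 mod 8 = 7)
  pull out 2: (2/79) = +1  (since 79 mod 8 = 7)
  reciprocity: (3/79) -> -(79/3)
  reduce: (1/3)
  (1/3) = 1
Product of signs = -1

-1


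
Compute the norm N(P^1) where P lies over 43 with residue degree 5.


N(P^a) = p^(a*f)
= 43^(1*5)
= 43^5
= 147008443

147008443


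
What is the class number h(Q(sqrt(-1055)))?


K = Q(sqrt(-1055)). d mod 4 = 1, so D = disc(K) = d = -1055
h(K) equals the number of primitive reduced positive-definite forms (a, b, c) = a*x^2 + b*x*y + c*y^2 with b^2 - 4ac = D,
where reduced means |b| <= a <= c, with b >= 0 whenever |b| = a or a = c, and primitive means gcd(a, b, c) = 1.
Reduced forces 3a^2 <= |D| = 1055, so 1 <= a <= 18; b must have the parity of D, and c = (b^2 - D)/(4a) must be an integer >= a.
Enumerate a = 1..18, b in [-a, a]:
  a=1: (1, 1, 264)  [1]
  a=2: (2, -1, 132), (2, 1, 132)  [2]
  a=3: (3, -1, 88), (3, 1, 88)  [2]
  a=4: (4, -1, 66), (4, 1, 66)  [2]
  a=5: (5, 5, 54)  [1]
  a=6: (6, -5, 45), (6, -1, 44), (6, 1, 44), (6, 5, 45)  [4]
  a=7: (7, -3, 38), (7, 3, 38)  [2]
  a=8: (8, -1, 33), (8, 1, 33)  [2]
  a=9: (9, -5, 30), (9, 5, 30)  [2]
  a=10: (10, -5, 27), (10, 5, 27)  [2]
  a=11: (11, -1, 24), (11, 1, 24)  [2]
  a=12: (12, -7, 23), (12, -1, 22), (12, 1, 22), (12, 7, 23)  [4]
  a=13: none
  a=14: (14, -11, 21), (14, -3, 19), (14, 3, 19), (14, 11, 21)  [4]
  a=15: (15, -5, 18), (15, 5, 18)  [2]
  a=16: (16, -15, 20), (16, 15, 20)  [2]
  a=17: (17, -13, 18), (17, 13, 18)  [2]
  a=18: none
Total reduced forms: 1 + 2 + 2 + 2 + 1 + 4 + 2 + 2 + 2 + 2 + 2 + 4 + 4 + 2 + 2 + 2 = 36
h = 36

36


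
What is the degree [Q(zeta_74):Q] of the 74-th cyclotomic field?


The degree equals Euler's totient phi(74).
74 = 2 * 37
phi(74) = 36

36


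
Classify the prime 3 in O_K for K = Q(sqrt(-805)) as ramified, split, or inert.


K = Q(sqrt(-805)). Since d mod 4 = 3, disc(K) = -3220.
Check p | disc: -3220 mod 3 = 2.
p does not divide disc. Compute Legendre symbol (d/p):
2^((3-1)/2) mod 3 = -1
(d/p) = -1, so p is inert: (p) stays prime with e=1, f=2, g=1.
Therefore p is inert.

inert


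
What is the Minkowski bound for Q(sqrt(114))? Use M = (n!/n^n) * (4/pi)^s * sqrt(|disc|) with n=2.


d = 114, d mod 4 = 2, so disc(K) = 4d = 456; |disc(K)| = 456
Real quadratic field, so n = 2, s = r2 = 0, r1 = 2
M = (n!/n^n) * (4/pi)^s * sqrt(|disc(K)|) = (2!/2^2) * (4/pi)^0 * sqrt(456)
= 0.5 * 1.000000 * 21.354157
= 10.6771

10.6771


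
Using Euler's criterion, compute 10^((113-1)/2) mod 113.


p = 113 is prime and the exponent is (p-1)/2 = 56, so by Euler's criterion 10^56 = (10/113) = +1 or -1 mod 113.
Compute by square-and-multiply:
  56 = 32 + 16 + 8 (binary 111000)
  Repeated squaring mod 113: 10^1 = 10, 10^2 = 100, 10^4 = 56, 10^8 = 85, 10^16 = 106, 10^32 = 49
  10^56 = 10^32 * 10^16 * 10^8 = 49 * 106 * 85 mod 113
    49 * 106 = 5194 = 109 mod 113
    109 * 85 = 9265 = 112 mod 113
  10^56 = 112 mod 113
Result 112 = p - 1 = -1 mod 113: 10 is a quadratic non-residue mod 113. As a residue in [0, p-1] the value is 112.
10^56 mod 113 = 112

112


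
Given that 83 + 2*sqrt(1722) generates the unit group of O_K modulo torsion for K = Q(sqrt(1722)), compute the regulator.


epsilon = 83 + 2*sqrt(1722)
= 165.9940
R = ln(165.9940)
= 5.1120

5.1120


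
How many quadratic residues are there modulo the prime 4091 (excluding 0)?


For prime p, the number of non-zero quadratic residues is (p-1)/2.
= (4091-1)/2
= 2045

2045


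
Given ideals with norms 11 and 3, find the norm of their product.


N(IJ) = N(I) * N(J)
= 11 * 3
= 33

33


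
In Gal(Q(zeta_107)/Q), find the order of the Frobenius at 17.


The Frobenius at p in Gal(Q(zeta_n)/Q) = (Z/nZ)* is the class of p, so its order is ord_107(17), the smallest k >= 1 with 17^k = 1 mod 107.
n = 107 = 107, phi(107) = 106; the order divides phi(n).
Divisors of 106: 1, 2, 53, 106
Repeated squaring mod 107: 17^1 = 17, 17^2 = 75, 17^4 = 61, 17^8 = 83, 17^16 = 41, 17^32 = 76, 17^64 = 105
Test divisors in increasing order:
  k=1: 17^1 = 17 mod 107
  k=2: 17^2 = 75 mod 107
  k=53: 17^53 = 76 * 41 * 61 * 17 = 106 mod 107
  k=106: 17^106 = 105 * 76 * 83 * 75 = 1 mod 107  <- first divisor giving 1
Order = 106

106
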